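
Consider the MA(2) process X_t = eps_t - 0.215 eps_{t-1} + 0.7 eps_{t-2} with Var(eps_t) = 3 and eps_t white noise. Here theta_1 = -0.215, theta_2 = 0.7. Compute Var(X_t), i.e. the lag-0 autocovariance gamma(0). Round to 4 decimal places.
\gamma(0) = 4.6087

For an MA(q) process X_t = eps_t + sum_i theta_i eps_{t-i} with
Var(eps_t) = sigma^2, the variance is
  gamma(0) = sigma^2 * (1 + sum_i theta_i^2).
  sum_i theta_i^2 = (-0.215)^2 + (0.7)^2 = 0.046225 + 0.49 = 0.536225.
  gamma(0) = 3 * (1 + 0.536225) = 3 * 1.536225 = 4.608675, which rounds to 4.6087.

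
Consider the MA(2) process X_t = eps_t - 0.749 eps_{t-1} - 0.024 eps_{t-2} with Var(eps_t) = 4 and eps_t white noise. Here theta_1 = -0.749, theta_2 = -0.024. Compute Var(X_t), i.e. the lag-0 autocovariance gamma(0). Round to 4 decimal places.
\gamma(0) = 6.2463

For an MA(q) process X_t = eps_t + sum_i theta_i eps_{t-i} with
Var(eps_t) = sigma^2, the variance is
  gamma(0) = sigma^2 * (1 + sum_i theta_i^2).
  sum_i theta_i^2 = (-0.749)^2 + (-0.024)^2 = 0.561001 + 0.000576 = 0.561577.
  gamma(0) = 4 * (1 + 0.561577) = 4 * 1.561577 = 6.246308, which rounds to 6.2463.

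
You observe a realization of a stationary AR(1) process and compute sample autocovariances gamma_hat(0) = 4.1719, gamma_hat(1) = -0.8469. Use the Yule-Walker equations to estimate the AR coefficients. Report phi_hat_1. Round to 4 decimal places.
\hat\phi_{1} = -0.2030

The Yule-Walker equations for an AR(p) process read, in matrix form,
  Gamma_p phi = r_p,   with   (Gamma_p)_{ij} = gamma(|i - j|),
                       (r_p)_i = gamma(i),   i,j = 1..p.
Substitute the sample gammas (Toeplitz matrix and right-hand side of size 1):
  Gamma_p = [[4.1719]]
  r_p     = [-0.8469]
With p = 1 this is the single equation gamma(0) phi_1 = gamma(1):
  phi_hat_1 = gamma(1) / gamma(0) = -0.8469 / 4.1719 = -0.2030.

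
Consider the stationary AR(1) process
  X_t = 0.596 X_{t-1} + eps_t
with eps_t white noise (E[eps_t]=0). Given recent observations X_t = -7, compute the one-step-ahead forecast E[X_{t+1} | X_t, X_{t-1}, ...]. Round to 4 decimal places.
E[X_{t+1} \mid \mathcal F_t] = -4.1720

For an AR(p) model X_t = c + sum_i phi_i X_{t-i} + eps_t, the
one-step-ahead conditional mean is
  E[X_{t+1} | X_t, ...] = c + sum_i phi_i X_{t+1-i}.
Substitute known values:
  E[X_{t+1} | ...] = (0.596) * (-7)
                   = -4.1720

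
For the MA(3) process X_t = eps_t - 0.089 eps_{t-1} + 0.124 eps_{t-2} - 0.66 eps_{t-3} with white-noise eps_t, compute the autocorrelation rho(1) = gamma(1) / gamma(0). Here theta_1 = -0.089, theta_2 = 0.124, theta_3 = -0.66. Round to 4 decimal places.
\rho(1) = -0.1247

For an MA(q) process with theta_0 = 1, the autocovariance is
  gamma(k) = sigma^2 * sum_{i=0..q-k} theta_i * theta_{i+k},
and rho(k) = gamma(k) / gamma(0). Sigma^2 cancels.
  numerator   = (1)*(-0.089) + (-0.089)*(0.124) + (0.124)*(-0.66) = -0.181876.
  denominator = (1)^2 + (-0.089)^2 + (0.124)^2 + (-0.66)^2 = 1.458897.
  rho(1) = -0.181876 / 1.458897 = -0.1247.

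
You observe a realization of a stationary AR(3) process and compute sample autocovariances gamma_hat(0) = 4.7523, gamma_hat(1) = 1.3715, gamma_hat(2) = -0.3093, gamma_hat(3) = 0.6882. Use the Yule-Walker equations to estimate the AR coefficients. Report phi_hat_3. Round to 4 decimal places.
\hat\phi_{3} = 0.2390

The Yule-Walker equations for an AR(p) process read, in matrix form,
  Gamma_p phi = r_p,   with   (Gamma_p)_{ij} = gamma(|i - j|),
                       (r_p)_i = gamma(i),   i,j = 1..p.
Substitute the sample gammas (Toeplitz matrix and right-hand side of size 3):
  Gamma_p = [[4.7523, 1.3715, -0.3093], [1.3715, 4.7523, 1.3715], [-0.3093, 1.3715, 4.7523]]
  r_p     = [1.3715, -0.3093, 0.6882]
Written out (R1..R3):
  (R1) 4.7523 phi_1 + 1.3715 phi_2 - 0.3093 phi_3 = 1.3715
  (R2) 1.3715 phi_1 + 4.7523 phi_2 + 1.3715 phi_3 = -0.3093
  (R3) -0.3093 phi_1 + 1.3715 phi_2 + 4.7523 phi_3 = 0.6882
Gaussian elimination:
  R2 <- R2 - (1.3715/4.7523) R1 = R2 - (0.288597) R1:  4.356489 phi_2 + 1.460763 phi_3 = -0.705111
  R3 <- R3 - (-0.3093/4.7523) R1 = R3 - (-0.065084) R1:  1.460763 phi_2 + 4.732169 phi_3 = 0.777463
  R3 <- R3 - (1.460763/4.356489) R2 = R3 - (0.335307) R2:  4.242365 phi_3 = 1.013892
Back-substitution:
  phi_hat_3 = 1.013892 / 4.242365 = 0.238992
  phi_hat_2 = (-0.705111 - (1.460763)(0.238992)) / 4.356489 = -0.241989
  phi_hat_1 = (1.3715 - (1.3715)(-0.241989) - (-0.3093)(0.238992)) / 4.7523 = 0.373989
So phi_hat = [0.3740, -0.2420, 0.2390].
Therefore phi_hat_3 = 0.2390.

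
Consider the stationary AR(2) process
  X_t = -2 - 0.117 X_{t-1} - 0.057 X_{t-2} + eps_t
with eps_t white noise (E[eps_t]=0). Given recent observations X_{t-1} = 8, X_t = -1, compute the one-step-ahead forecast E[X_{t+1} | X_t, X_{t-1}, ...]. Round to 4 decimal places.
E[X_{t+1} \mid \mathcal F_t] = -2.3390

For an AR(p) model X_t = c + sum_i phi_i X_{t-i} + eps_t, the
one-step-ahead conditional mean is
  E[X_{t+1} | X_t, ...] = c + sum_i phi_i X_{t+1-i}.
Substitute known values:
  E[X_{t+1} | ...] = -2 + (-0.117) * (-1) + (-0.057) * (8)
                   = -2.3390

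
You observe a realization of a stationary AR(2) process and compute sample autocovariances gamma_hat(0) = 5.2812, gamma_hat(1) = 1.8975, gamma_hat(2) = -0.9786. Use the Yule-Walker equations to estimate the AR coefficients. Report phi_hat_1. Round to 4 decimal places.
\hat\phi_{1} = 0.4890

The Yule-Walker equations for an AR(p) process read, in matrix form,
  Gamma_p phi = r_p,   with   (Gamma_p)_{ij} = gamma(|i - j|),
                       (r_p)_i = gamma(i),   i,j = 1..p.
Substitute the sample gammas (Toeplitz matrix and right-hand side of size 2):
  Gamma_p = [[5.2812, 1.8975], [1.8975, 5.2812]]
  r_p     = [1.8975, -0.9786]
Written out:
  5.2812 phi_1 + 1.8975 phi_2 = 1.8975
  1.8975 phi_1 + 5.2812 phi_2 = -0.9786
Solve by Cramer's rule:
  det = gamma(0)^2 - gamma(1)^2 = (5.2812)^2 - (1.8975)^2 = 27.89107344 - 3.60050625 = 24.29056719
  phi_hat_1 = [gamma(1) gamma(0) - gamma(1) gamma(2)] / det = [(1.8975)(5.2812) - (1.8975)(-0.9786)] / 24.29056719 = 11.8779705 / 24.29056719 = 0.489
  phi_hat_2 = [gamma(0) gamma(2) - gamma(1)^2] / det = [(5.2812)(-0.9786) - (1.8975)^2] / 24.29056719 = -8.76868857 / 24.29056719 = -0.361
So phi_hat = [0.4890, -0.3610].
Therefore phi_hat_1 = 0.4890.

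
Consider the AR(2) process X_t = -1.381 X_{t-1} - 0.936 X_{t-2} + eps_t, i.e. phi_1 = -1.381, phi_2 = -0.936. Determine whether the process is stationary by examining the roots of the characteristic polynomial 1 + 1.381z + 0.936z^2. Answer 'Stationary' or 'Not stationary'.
\text{Stationary}

The AR(p) characteristic polynomial is P(z) = 1 + 1.381z + 0.936z^2.
Stationarity requires all roots to lie outside the unit circle, i.e. |z| > 1 for every root.
Set 1 + (1.381) z + (0.936) z^2 = 0, i.e. a z^2 + b z + c = 0 with a = 0.936, b = 1.381, c = 1.
Discriminant D = b^2 - 4ac = (1.381)^2 - 4*(0.936)*1 = 1.907161 - (3.744) = -1.836839.
D < 0, so the roots are the complex-conjugate pair z = (-b +/- i sqrt(-D)) / (2a) = -0.7377 +/- 0.724i.
For a conjugate pair |z|^2 = z * conj(z) = (product of roots) = c/a = 1/(0.936) = 1.068376, so |z| = sqrt(1.068376) = 1.0336 for both roots.
Moduli of all roots: 1.0336, 1.0336.
All moduli strictly greater than 1? Yes.
Verdict: Stationary.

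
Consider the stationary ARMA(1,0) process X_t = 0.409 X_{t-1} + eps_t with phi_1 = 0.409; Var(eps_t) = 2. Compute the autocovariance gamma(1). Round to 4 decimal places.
\gamma(1) = 0.9823

Multiply the model equation by X_{t-k} and take expectations. With theta_0 = psi_0 = 1 and psi_j the MA(infinity) weights, this gives
  gamma(k) - sum_i phi_i gamma(k-i) = c_k,
  c_k = sigma^2 * sum_{j=k..q} theta_j psi_{j-k}   (c_k = 0 for k > q),
using gamma(-m) = gamma(m).
Pure AR (q = 0): c_0 = sigma^2 = 2, c_k = 0 for k >= 1.
Equations for k = 0 and k = 1 (AR order 1):
  gamma(0) = phi_1 gamma(1) + c_0
  gamma(1) = phi_1 gamma(0) + c_1
Substituting the second into the first: gamma(0) (1 - phi_1^2) = c_0 + phi_1 c_1, so
  gamma(0) = c_0 / (1 - phi_1^2) = 2 / (1 - (0.409)^2) = 2 / 0.832719 = 2.401771.
  gamma(1) = phi_1 gamma(0) = (0.409)(2.401771) = 0.982324.
Therefore gamma(1) = 0.9823 (to 4 decimal places).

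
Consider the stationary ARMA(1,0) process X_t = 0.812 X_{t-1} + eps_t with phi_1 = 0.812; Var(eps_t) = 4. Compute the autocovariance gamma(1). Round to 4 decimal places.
\gamma(1) = 9.5345

Multiply the model equation by X_{t-k} and take expectations. With theta_0 = psi_0 = 1 and psi_j the MA(infinity) weights, this gives
  gamma(k) - sum_i phi_i gamma(k-i) = c_k,
  c_k = sigma^2 * sum_{j=k..q} theta_j psi_{j-k}   (c_k = 0 for k > q),
using gamma(-m) = gamma(m).
Pure AR (q = 0): c_0 = sigma^2 = 4, c_k = 0 for k >= 1.
Equations for k = 0 and k = 1 (AR order 1):
  gamma(0) = phi_1 gamma(1) + c_0
  gamma(1) = phi_1 gamma(0) + c_1
Substituting the second into the first: gamma(0) (1 - phi_1^2) = c_0 + phi_1 c_1, so
  gamma(0) = c_0 / (1 - phi_1^2) = 4 / (1 - (0.812)^2) = 4 / 0.340656 = 11.742051.
  gamma(1) = phi_1 gamma(0) = (0.812)(11.742051) = 9.534545.
Therefore gamma(1) = 9.5345 (to 4 decimal places).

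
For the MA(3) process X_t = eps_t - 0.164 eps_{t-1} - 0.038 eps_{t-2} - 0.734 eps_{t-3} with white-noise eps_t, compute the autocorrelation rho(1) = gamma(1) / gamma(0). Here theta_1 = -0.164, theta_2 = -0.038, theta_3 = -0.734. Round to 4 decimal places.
\rho(1) = -0.0829

For an MA(q) process with theta_0 = 1, the autocovariance is
  gamma(k) = sigma^2 * sum_{i=0..q-k} theta_i * theta_{i+k},
and rho(k) = gamma(k) / gamma(0). Sigma^2 cancels.
  numerator   = (1)*(-0.164) + (-0.164)*(-0.038) + (-0.038)*(-0.734) = -0.129876.
  denominator = (1)^2 + (-0.164)^2 + (-0.038)^2 + (-0.734)^2 = 1.567096.
  rho(1) = -0.129876 / 1.567096 = -0.0829.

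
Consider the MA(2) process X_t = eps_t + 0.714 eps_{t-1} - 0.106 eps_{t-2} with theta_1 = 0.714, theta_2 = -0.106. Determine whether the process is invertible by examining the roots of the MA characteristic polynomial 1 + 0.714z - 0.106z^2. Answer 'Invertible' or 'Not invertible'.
\text{Invertible}

The MA(q) characteristic polynomial is P(z) = 1 + 0.714z - 0.106z^2.
Invertibility requires all roots to lie outside the unit circle, i.e. |z| > 1 for every root.
Set 1 + (0.714) z + (-0.106) z^2 = 0, i.e. a z^2 + b z + c = 0 with a = -0.106, b = 0.714, c = 1.
Discriminant D = b^2 - 4ac = (0.714)^2 - 4*(-0.106)*1 = 0.509796 - (-0.424) = 0.933796.
D >= 0, so the roots are real: z = (-b +/- sqrt(D)) / (2a) = (-0.714 +/- 0.966331) / (-0.212).
  z_1 = (-0.714 + 0.966331) / (-0.212) = -1.1902,   |z_1| = 1.1902.
  z_2 = (-0.714 - 0.966331) / (-0.212) = 7.9261,   |z_2| = 7.9261.
Moduli of all roots: 1.1902, 7.9261.
All moduli strictly greater than 1? Yes.
Verdict: Invertible.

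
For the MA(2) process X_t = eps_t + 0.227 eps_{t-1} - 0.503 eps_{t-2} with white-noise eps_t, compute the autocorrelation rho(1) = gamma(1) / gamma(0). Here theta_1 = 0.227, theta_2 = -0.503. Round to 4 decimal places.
\rho(1) = 0.0865

For an MA(q) process with theta_0 = 1, the autocovariance is
  gamma(k) = sigma^2 * sum_{i=0..q-k} theta_i * theta_{i+k},
and rho(k) = gamma(k) / gamma(0). Sigma^2 cancels.
  numerator   = (1)*(0.227) + (0.227)*(-0.503) = 0.112819.
  denominator = (1)^2 + (0.227)^2 + (-0.503)^2 = 1.304538.
  rho(1) = 0.112819 / 1.304538 = 0.0865.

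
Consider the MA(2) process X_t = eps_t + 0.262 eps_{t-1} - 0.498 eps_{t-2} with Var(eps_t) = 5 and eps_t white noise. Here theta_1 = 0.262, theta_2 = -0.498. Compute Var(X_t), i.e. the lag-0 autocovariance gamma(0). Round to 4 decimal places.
\gamma(0) = 6.5832

For an MA(q) process X_t = eps_t + sum_i theta_i eps_{t-i} with
Var(eps_t) = sigma^2, the variance is
  gamma(0) = sigma^2 * (1 + sum_i theta_i^2).
  sum_i theta_i^2 = (0.262)^2 + (-0.498)^2 = 0.068644 + 0.248004 = 0.316648.
  gamma(0) = 5 * (1 + 0.316648) = 5 * 1.316648 = 6.58324, which rounds to 6.5832.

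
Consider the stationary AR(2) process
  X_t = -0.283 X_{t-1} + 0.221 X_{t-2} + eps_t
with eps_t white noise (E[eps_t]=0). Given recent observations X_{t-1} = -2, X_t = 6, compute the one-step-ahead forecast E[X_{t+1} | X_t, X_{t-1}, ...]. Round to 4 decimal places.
E[X_{t+1} \mid \mathcal F_t] = -2.1400

For an AR(p) model X_t = c + sum_i phi_i X_{t-i} + eps_t, the
one-step-ahead conditional mean is
  E[X_{t+1} | X_t, ...] = c + sum_i phi_i X_{t+1-i}.
Substitute known values:
  E[X_{t+1} | ...] = (-0.283) * (6) + (0.221) * (-2)
                   = -2.1400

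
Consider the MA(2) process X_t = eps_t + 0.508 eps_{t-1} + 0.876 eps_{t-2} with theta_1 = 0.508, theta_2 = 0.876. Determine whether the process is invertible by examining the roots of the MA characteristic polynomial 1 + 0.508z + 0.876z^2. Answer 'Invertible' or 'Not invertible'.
\text{Invertible}

The MA(q) characteristic polynomial is P(z) = 1 + 0.508z + 0.876z^2.
Invertibility requires all roots to lie outside the unit circle, i.e. |z| > 1 for every root.
Set 1 + (0.508) z + (0.876) z^2 = 0, i.e. a z^2 + b z + c = 0 with a = 0.876, b = 0.508, c = 1.
Discriminant D = b^2 - 4ac = (0.508)^2 - 4*(0.876)*1 = 0.258064 - (3.504) = -3.245936.
D < 0, so the roots are the complex-conjugate pair z = (-b +/- i sqrt(-D)) / (2a) = -0.29 +/- 1.0283i.
For a conjugate pair |z|^2 = z * conj(z) = (product of roots) = c/a = 1/(0.876) = 1.141553, so |z| = sqrt(1.141553) = 1.0684 for both roots.
Moduli of all roots: 1.0684, 1.0684.
All moduli strictly greater than 1? Yes.
Verdict: Invertible.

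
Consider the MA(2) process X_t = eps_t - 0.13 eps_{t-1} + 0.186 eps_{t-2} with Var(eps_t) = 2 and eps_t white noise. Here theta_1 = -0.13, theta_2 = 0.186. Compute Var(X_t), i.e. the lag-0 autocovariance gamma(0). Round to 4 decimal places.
\gamma(0) = 2.1030

For an MA(q) process X_t = eps_t + sum_i theta_i eps_{t-i} with
Var(eps_t) = sigma^2, the variance is
  gamma(0) = sigma^2 * (1 + sum_i theta_i^2).
  sum_i theta_i^2 = (-0.13)^2 + (0.186)^2 = 0.0169 + 0.034596 = 0.051496.
  gamma(0) = 2 * (1 + 0.051496) = 2 * 1.051496 = 2.102992, which rounds to 2.1030.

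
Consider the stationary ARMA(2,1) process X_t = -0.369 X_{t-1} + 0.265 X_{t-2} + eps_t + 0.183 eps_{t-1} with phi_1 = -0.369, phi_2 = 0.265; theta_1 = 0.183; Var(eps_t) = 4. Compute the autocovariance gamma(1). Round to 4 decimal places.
\gamma(1) = -1.4578

Multiply the model equation by X_{t-k} and take expectations. With theta_0 = psi_0 = 1 and psi_j the MA(infinity) weights, this gives
  gamma(k) - sum_i phi_i gamma(k-i) = c_k,
  c_k = sigma^2 * sum_{j=k..q} theta_j psi_{j-k}   (c_k = 0 for k > q),
using gamma(-m) = gamma(m).
psi-weights needed (psi_j = theta_j + sum_i phi_i psi_{j-i}):
  psi_1 = theta_1 + phi_1 = 0.183 + (-0.369) = -0.186
Right-hand sides:
  c_0 = sigma^2 (1 + theta_1 psi_1) = 4 * (1 + (0.183)(-0.186)) = 4 * 0.965962 = 3.863848
  c_1 = sigma^2 theta_1 = 4 * (0.183) = 0.732
  c_2 = 0
Equations for k = 0, 1, 2 (AR order 2, c_2 = 0):
  (E0) gamma(0) = phi_1 gamma(1) + phi_2 gamma(2) + c_0
  (E1) gamma(1) = phi_1 gamma(0) + phi_2 gamma(1) + c_1
  (E2) gamma(2) = phi_1 gamma(1) + phi_2 gamma(0)
From (E1): gamma(1) = A gamma(0) + B with
  A = phi_1 / (1 - phi_2) = -0.369 / 0.735 = -0.502041,   B = c_1 / (1 - phi_2) = 0.732 / 0.735 = 0.995918.
Insert (E2) into (E0): gamma(0) (1 - phi_2^2) = phi_1 (1 + phi_2) gamma(1) + c_0.
  phi_1 (1 + phi_2) = (-0.369)(1.265) = -0.466785,   1 - phi_2^2 = 0.929775.
Replace gamma(1) by A gamma(0) + B and collect gamma(0):
  gamma(0) [0.929775 - (-0.466785)(-0.502041)] = (-0.466785)(0.995918) + 3.863848
  gamma(0) * 0.69543 = 3.398968
  gamma(0) = 3.398968 / 0.69543 = 4.887579.
  gamma(1) = A gamma(0) + B = (-0.502041)(4.887579) + (0.995918) = -1.457846.
Therefore gamma(1) = -1.4578 (to 4 decimal places).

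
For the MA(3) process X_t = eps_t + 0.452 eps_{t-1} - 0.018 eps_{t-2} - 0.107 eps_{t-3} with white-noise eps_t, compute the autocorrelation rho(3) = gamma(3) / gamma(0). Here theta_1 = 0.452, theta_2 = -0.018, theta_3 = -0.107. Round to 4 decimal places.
\rho(3) = -0.0880

For an MA(q) process with theta_0 = 1, the autocovariance is
  gamma(k) = sigma^2 * sum_{i=0..q-k} theta_i * theta_{i+k},
and rho(k) = gamma(k) / gamma(0). Sigma^2 cancels.
  numerator   = (1)*(-0.107) = -0.107.
  denominator = (1)^2 + (0.452)^2 + (-0.018)^2 + (-0.107)^2 = 1.216077.
  rho(3) = -0.107 / 1.216077 = -0.0880.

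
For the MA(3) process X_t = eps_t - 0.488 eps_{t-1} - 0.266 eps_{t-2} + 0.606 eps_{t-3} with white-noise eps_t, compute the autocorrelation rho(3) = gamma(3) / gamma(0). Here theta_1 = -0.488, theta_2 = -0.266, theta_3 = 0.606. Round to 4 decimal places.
\rho(3) = 0.3615

For an MA(q) process with theta_0 = 1, the autocovariance is
  gamma(k) = sigma^2 * sum_{i=0..q-k} theta_i * theta_{i+k},
and rho(k) = gamma(k) / gamma(0). Sigma^2 cancels.
  numerator   = (1)*(0.606) = 0.606.
  denominator = (1)^2 + (-0.488)^2 + (-0.266)^2 + (0.606)^2 = 1.676136.
  rho(3) = 0.606 / 1.676136 = 0.3615.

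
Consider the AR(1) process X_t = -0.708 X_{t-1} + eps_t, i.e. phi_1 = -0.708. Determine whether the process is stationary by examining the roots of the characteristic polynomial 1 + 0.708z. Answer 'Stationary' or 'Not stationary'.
\text{Stationary}

The AR(p) characteristic polynomial is P(z) = 1 + 0.708z.
Stationarity requires all roots to lie outside the unit circle, i.e. |z| > 1 for every root.
This is linear in z: 1 + (0.708) z = 0  =>  z = -1/(0.708) = -1.412429,  |z| = 1.412429.
Moduli of all roots: 1.4124.
All moduli strictly greater than 1? Yes.
Verdict: Stationary.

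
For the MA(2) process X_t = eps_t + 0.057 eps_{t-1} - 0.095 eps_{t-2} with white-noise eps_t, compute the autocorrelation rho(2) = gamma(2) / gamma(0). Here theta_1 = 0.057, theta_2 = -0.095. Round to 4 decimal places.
\rho(2) = -0.0938

For an MA(q) process with theta_0 = 1, the autocovariance is
  gamma(k) = sigma^2 * sum_{i=0..q-k} theta_i * theta_{i+k},
and rho(k) = gamma(k) / gamma(0). Sigma^2 cancels.
  numerator   = (1)*(-0.095) = -0.095.
  denominator = (1)^2 + (0.057)^2 + (-0.095)^2 = 1.012274.
  rho(2) = -0.095 / 1.012274 = -0.0938.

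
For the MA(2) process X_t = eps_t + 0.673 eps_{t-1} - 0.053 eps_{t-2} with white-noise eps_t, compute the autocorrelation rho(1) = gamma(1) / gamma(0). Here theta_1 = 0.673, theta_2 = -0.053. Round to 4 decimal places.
\rho(1) = 0.4378

For an MA(q) process with theta_0 = 1, the autocovariance is
  gamma(k) = sigma^2 * sum_{i=0..q-k} theta_i * theta_{i+k},
and rho(k) = gamma(k) / gamma(0). Sigma^2 cancels.
  numerator   = (1)*(0.673) + (0.673)*(-0.053) = 0.637331.
  denominator = (1)^2 + (0.673)^2 + (-0.053)^2 = 1.455738.
  rho(1) = 0.637331 / 1.455738 = 0.4378.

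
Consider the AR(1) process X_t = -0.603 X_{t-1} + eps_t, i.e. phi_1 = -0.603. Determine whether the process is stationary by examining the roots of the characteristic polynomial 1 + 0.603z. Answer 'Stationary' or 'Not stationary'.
\text{Stationary}

The AR(p) characteristic polynomial is P(z) = 1 + 0.603z.
Stationarity requires all roots to lie outside the unit circle, i.e. |z| > 1 for every root.
This is linear in z: 1 + (0.603) z = 0  =>  z = -1/(0.603) = -1.658375,  |z| = 1.658375.
Moduli of all roots: 1.6584.
All moduli strictly greater than 1? Yes.
Verdict: Stationary.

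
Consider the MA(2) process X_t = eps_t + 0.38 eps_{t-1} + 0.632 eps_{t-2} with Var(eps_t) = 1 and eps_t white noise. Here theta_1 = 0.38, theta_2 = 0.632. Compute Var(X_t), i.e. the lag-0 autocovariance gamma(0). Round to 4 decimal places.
\gamma(0) = 1.5438

For an MA(q) process X_t = eps_t + sum_i theta_i eps_{t-i} with
Var(eps_t) = sigma^2, the variance is
  gamma(0) = sigma^2 * (1 + sum_i theta_i^2).
  sum_i theta_i^2 = (0.38)^2 + (0.632)^2 = 0.1444 + 0.399424 = 0.543824.
  gamma(0) = 1 * (1 + 0.543824) = 1 * 1.543824 = 1.543824, which rounds to 1.5438.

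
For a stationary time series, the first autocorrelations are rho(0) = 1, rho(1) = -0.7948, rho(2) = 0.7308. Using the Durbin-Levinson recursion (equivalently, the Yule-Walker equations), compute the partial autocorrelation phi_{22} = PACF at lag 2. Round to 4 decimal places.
\phi_{22} = 0.2691

The PACF at lag k is phi_{kk}, the last component of the solution
to the Yule-Walker system G_k phi = r_k where
  (G_k)_{ij} = rho(|i - j|), (r_k)_i = rho(i), i,j = 1..k.
Equivalently, Durbin-Levinson gives phi_{kk} iteratively:
  phi_{11} = rho(1)
  phi_{kk} = [rho(k) - sum_{j=1..k-1} phi_{k-1,j} rho(k-j)]
            / [1 - sum_{j=1..k-1} phi_{k-1,j} rho(j)],
  phi_{k,j} = phi_{k-1,j} - phi_{kk} phi_{k-1,k-j},  j = 1..k-1.
Step k = 1:
  phi_11 = rho(1) = -0.7948.
Step k = 2:
  phi_22 = [rho(2) - phi_11 rho(1)] / [1 - phi_11 rho(1)] = [0.7308 - (-0.7948)(-0.7948)] / [1 - (-0.7948)(-0.7948)]
         = 0.09909296 / 0.36829296 = 0.2691.
Therefore phi_{22} = 0.2691.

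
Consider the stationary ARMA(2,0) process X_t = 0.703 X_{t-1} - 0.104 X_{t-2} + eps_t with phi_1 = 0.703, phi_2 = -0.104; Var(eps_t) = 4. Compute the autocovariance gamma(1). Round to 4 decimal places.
\gamma(1) = 4.3312

Multiply the model equation by X_{t-k} and take expectations. With theta_0 = psi_0 = 1 and psi_j the MA(infinity) weights, this gives
  gamma(k) - sum_i phi_i gamma(k-i) = c_k,
  c_k = sigma^2 * sum_{j=k..q} theta_j psi_{j-k}   (c_k = 0 for k > q),
using gamma(-m) = gamma(m).
Pure AR (q = 0): c_0 = sigma^2 = 4, c_k = 0 for k >= 1.
Equations for k = 0, 1, 2 (AR order 2, c_2 = 0):
  (E0) gamma(0) = phi_1 gamma(1) + phi_2 gamma(2) + c_0
  (E1) gamma(1) = phi_1 gamma(0) + phi_2 gamma(1) + c_1
  (E2) gamma(2) = phi_1 gamma(1) + phi_2 gamma(0)
From (E1): gamma(1) = A gamma(0) + B with
  A = phi_1 / (1 - phi_2) = 0.703 / 1.104 = 0.636775,   B = c_1 / (1 - phi_2) = 0 / 1.104 = 0.
Insert (E2) into (E0): gamma(0) (1 - phi_2^2) = phi_1 (1 + phi_2) gamma(1) + c_0.
  phi_1 (1 + phi_2) = (0.703)(0.896) = 0.629888,   1 - phi_2^2 = 0.989184.
Replace gamma(1) by A gamma(0) + B and collect gamma(0):
  gamma(0) [0.989184 - (0.629888)(0.636775)] = c_0 = 4
  gamma(0) * 0.588087 = 4
  gamma(0) = 4 / 0.588087 = 6.801717.
  gamma(1) = A gamma(0) = (0.636775)(6.801717) = 4.331166.
Therefore gamma(1) = 4.3312 (to 4 decimal places).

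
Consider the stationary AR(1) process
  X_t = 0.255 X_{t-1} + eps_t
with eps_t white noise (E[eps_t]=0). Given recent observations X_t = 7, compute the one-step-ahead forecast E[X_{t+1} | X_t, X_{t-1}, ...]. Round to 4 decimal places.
E[X_{t+1} \mid \mathcal F_t] = 1.7850

For an AR(p) model X_t = c + sum_i phi_i X_{t-i} + eps_t, the
one-step-ahead conditional mean is
  E[X_{t+1} | X_t, ...] = c + sum_i phi_i X_{t+1-i}.
Substitute known values:
  E[X_{t+1} | ...] = (0.255) * (7)
                   = 1.7850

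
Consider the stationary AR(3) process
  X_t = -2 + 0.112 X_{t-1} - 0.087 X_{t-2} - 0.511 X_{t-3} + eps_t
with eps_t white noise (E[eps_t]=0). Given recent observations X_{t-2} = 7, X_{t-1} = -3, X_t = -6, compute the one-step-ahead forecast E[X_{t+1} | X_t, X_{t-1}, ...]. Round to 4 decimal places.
E[X_{t+1} \mid \mathcal F_t] = -5.9880

For an AR(p) model X_t = c + sum_i phi_i X_{t-i} + eps_t, the
one-step-ahead conditional mean is
  E[X_{t+1} | X_t, ...] = c + sum_i phi_i X_{t+1-i}.
Substitute known values:
  E[X_{t+1} | ...] = -2 + (0.112) * (-6) + (-0.087) * (-3) + (-0.511) * (7)
                   = -5.9880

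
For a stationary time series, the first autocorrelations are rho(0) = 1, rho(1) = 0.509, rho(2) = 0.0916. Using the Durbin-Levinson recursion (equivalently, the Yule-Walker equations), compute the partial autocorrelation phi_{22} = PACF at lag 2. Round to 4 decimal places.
\phi_{22} = -0.2260

The PACF at lag k is phi_{kk}, the last component of the solution
to the Yule-Walker system G_k phi = r_k where
  (G_k)_{ij} = rho(|i - j|), (r_k)_i = rho(i), i,j = 1..k.
Equivalently, Durbin-Levinson gives phi_{kk} iteratively:
  phi_{11} = rho(1)
  phi_{kk} = [rho(k) - sum_{j=1..k-1} phi_{k-1,j} rho(k-j)]
            / [1 - sum_{j=1..k-1} phi_{k-1,j} rho(j)],
  phi_{k,j} = phi_{k-1,j} - phi_{kk} phi_{k-1,k-j},  j = 1..k-1.
Step k = 1:
  phi_11 = rho(1) = 0.509.
Step k = 2:
  phi_22 = [rho(2) - phi_11 rho(1)] / [1 - phi_11 rho(1)] = [0.0916 - (0.509)(0.509)] / [1 - (0.509)(0.509)]
         = -0.167481 / 0.740919 = -0.226.
Therefore phi_{22} = -0.2260.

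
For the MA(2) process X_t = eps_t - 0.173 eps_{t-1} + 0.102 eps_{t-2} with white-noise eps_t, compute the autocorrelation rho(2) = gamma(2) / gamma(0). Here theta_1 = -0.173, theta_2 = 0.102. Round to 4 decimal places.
\rho(2) = 0.0980

For an MA(q) process with theta_0 = 1, the autocovariance is
  gamma(k) = sigma^2 * sum_{i=0..q-k} theta_i * theta_{i+k},
and rho(k) = gamma(k) / gamma(0). Sigma^2 cancels.
  numerator   = (1)*(0.102) = 0.102.
  denominator = (1)^2 + (-0.173)^2 + (0.102)^2 = 1.040333.
  rho(2) = 0.102 / 1.040333 = 0.0980.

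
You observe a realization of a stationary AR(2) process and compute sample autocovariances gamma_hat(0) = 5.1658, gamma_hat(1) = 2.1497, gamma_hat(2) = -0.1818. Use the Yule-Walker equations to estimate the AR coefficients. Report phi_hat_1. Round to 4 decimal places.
\hat\phi_{1} = 0.5210

The Yule-Walker equations for an AR(p) process read, in matrix form,
  Gamma_p phi = r_p,   with   (Gamma_p)_{ij} = gamma(|i - j|),
                       (r_p)_i = gamma(i),   i,j = 1..p.
Substitute the sample gammas (Toeplitz matrix and right-hand side of size 2):
  Gamma_p = [[5.1658, 2.1497], [2.1497, 5.1658]]
  r_p     = [2.1497, -0.1818]
Written out:
  5.1658 phi_1 + 2.1497 phi_2 = 2.1497
  2.1497 phi_1 + 5.1658 phi_2 = -0.1818
Solve by Cramer's rule:
  det = gamma(0)^2 - gamma(1)^2 = (5.1658)^2 - (2.1497)^2 = 26.68548964 - 4.62121009 = 22.06427955
  phi_hat_1 = [gamma(1) gamma(0) - gamma(1) gamma(2)] / det = [(2.1497)(5.1658) - (2.1497)(-0.1818)] / 22.06427955 = 11.49573572 / 22.06427955 = 0.521
  phi_hat_2 = [gamma(0) gamma(2) - gamma(1)^2] / det = [(5.1658)(-0.1818) - (2.1497)^2] / 22.06427955 = -5.56035253 / 22.06427955 = -0.252
So phi_hat = [0.5210, -0.2520].
Therefore phi_hat_1 = 0.5210.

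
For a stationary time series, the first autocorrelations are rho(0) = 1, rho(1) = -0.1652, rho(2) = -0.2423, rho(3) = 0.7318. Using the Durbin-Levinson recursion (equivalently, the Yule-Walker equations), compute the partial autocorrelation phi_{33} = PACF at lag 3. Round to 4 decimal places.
\phi_{33} = 0.7070

The PACF at lag k is phi_{kk}, the last component of the solution
to the Yule-Walker system G_k phi = r_k where
  (G_k)_{ij} = rho(|i - j|), (r_k)_i = rho(i), i,j = 1..k.
Equivalently, Durbin-Levinson gives phi_{kk} iteratively:
  phi_{11} = rho(1)
  phi_{kk} = [rho(k) - sum_{j=1..k-1} phi_{k-1,j} rho(k-j)]
            / [1 - sum_{j=1..k-1} phi_{k-1,j} rho(j)],
  phi_{k,j} = phi_{k-1,j} - phi_{kk} phi_{k-1,k-j},  j = 1..k-1.
Step k = 1:
  phi_11 = rho(1) = -0.1652.
Step k = 2:
  phi_22 = [rho(2) - phi_11 rho(1)] / [1 - phi_11 rho(1)] = [-0.2423 - (-0.1652)(-0.1652)] / [1 - (-0.1652)(-0.1652)]
         = -0.26959104 / 0.97270896 = -0.277155.
  Update: phi_21 = phi_11 - phi_22 phi_11 = -0.1652 - (-0.277155)(-0.1652) = -0.210986.
Step k = 3:
  phi_33 = [rho(3) - phi_21 rho(2) - phi_22 rho(1)] / [1 - phi_21 rho(1) - phi_22 rho(2)]
    numerator   = 0.7318 - (-0.210986)(-0.2423) - (-0.277155)(-0.1652) = 0.63489211
    denominator = 1 - (-0.210986)(-0.1652) - (-0.277155)(-0.2423) = 0.89799049
  phi_33 = 0.63489211 / 0.89799049 = 0.707.
Therefore phi_{33} = 0.7070.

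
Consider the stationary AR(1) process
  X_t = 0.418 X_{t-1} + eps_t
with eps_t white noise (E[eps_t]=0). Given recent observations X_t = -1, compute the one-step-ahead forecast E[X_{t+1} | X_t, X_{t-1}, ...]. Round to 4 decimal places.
E[X_{t+1} \mid \mathcal F_t] = -0.4180

For an AR(p) model X_t = c + sum_i phi_i X_{t-i} + eps_t, the
one-step-ahead conditional mean is
  E[X_{t+1} | X_t, ...] = c + sum_i phi_i X_{t+1-i}.
Substitute known values:
  E[X_{t+1} | ...] = (0.418) * (-1)
                   = -0.4180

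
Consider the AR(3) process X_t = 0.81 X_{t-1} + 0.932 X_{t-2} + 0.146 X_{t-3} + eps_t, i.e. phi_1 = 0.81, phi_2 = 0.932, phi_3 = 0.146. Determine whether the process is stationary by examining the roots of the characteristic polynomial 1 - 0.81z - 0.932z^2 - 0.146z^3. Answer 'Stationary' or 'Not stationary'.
\text{Not stationary}

The AR(p) characteristic polynomial is P(z) = 1 - 0.81z - 0.932z^2 - 0.146z^3.
Stationarity requires all roots to lie outside the unit circle, i.e. |z| > 1 for every root.
Degree 3: look for a simple real root z0 first, then factor out (1 - z/z0) and solve the remaining quadratic.
Testing z0 = -5: P(-5) = 1 + (-0.81)(-5) + (-0.932)(-5)^2 + (-0.146)(-5)^3
  = 1 + (4.05) + (-23.3) + (18.25) = 0.  So z_0 = -5 is a root, |z_0| = 5.
Divide out the factor (1 + 0.2 z) = (1 - z/z0) (since 1/z0 = -0.2):
  P(z) = (1 + 0.2 z)(1 + (-1.01) z + (-0.73) z^2)
  [check: z-coef -1.01 - (-0.2) = -0.81; z^2-coef -0.73 - (-0.2)(-1.01) = -0.932; z^3-coef -(-0.2)(-0.73) = -0.146.]
Remaining roots from the quadratic factor 1 + (-1.01) z + (-0.73) z^2:
  Set 1 + (-1.01) z + (-0.73) z^2 = 0, i.e. a z^2 + b z + c = 0 with a = -0.73, b = -1.01, c = 1.
  Discriminant D = b^2 - 4ac = (-1.01)^2 - 4*(-0.73)*1 = 1.0201 - (-2.92) = 3.9401.
  D >= 0, so the roots are real: z = (-b +/- sqrt(D)) / (2a) = (1.01 +/- 1.984969) / (-1.46).
    z_1 = (1.01 + 1.984969) / (-1.46) = -2.0513,   |z_1| = 2.0513.
    z_2 = (1.01 - 1.984969) / (-1.46) = 0.6678,   |z_2| = 0.6678.
Moduli of all roots: 5.0000, 2.0513, 0.6678.
All moduli strictly greater than 1? No.
Verdict: Not stationary.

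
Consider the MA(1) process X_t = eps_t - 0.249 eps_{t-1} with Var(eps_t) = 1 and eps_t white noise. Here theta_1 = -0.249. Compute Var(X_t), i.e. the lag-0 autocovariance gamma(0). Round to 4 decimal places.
\gamma(0) = 1.0620

For an MA(q) process X_t = eps_t + sum_i theta_i eps_{t-i} with
Var(eps_t) = sigma^2, the variance is
  gamma(0) = sigma^2 * (1 + sum_i theta_i^2).
  sum_i theta_i^2 = (-0.249)^2 = 0.062001.
  gamma(0) = 1 * (1 + 0.062001) = 1 * 1.062001 = 1.062001, which rounds to 1.0620.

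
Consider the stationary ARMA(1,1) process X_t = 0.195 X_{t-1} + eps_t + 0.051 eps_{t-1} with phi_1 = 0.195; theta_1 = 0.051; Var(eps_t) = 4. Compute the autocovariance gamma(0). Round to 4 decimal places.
\gamma(0) = 4.2516

Multiply the model equation by X_{t-k} and take expectations. With theta_0 = psi_0 = 1 and psi_j the MA(infinity) weights, this gives
  gamma(k) - sum_i phi_i gamma(k-i) = c_k,
  c_k = sigma^2 * sum_{j=k..q} theta_j psi_{j-k}   (c_k = 0 for k > q),
using gamma(-m) = gamma(m).
psi-weights needed (psi_j = theta_j + sum_i phi_i psi_{j-i}):
  psi_1 = theta_1 + phi_1 = 0.051 + (0.195) = 0.246
Right-hand sides:
  c_0 = sigma^2 (1 + theta_1 psi_1) = 4 * (1 + (0.051)(0.246)) = 4 * 1.012546 = 4.050184
  c_1 = sigma^2 theta_1 = 4 * (0.051) = 0.204
  c_2 = 0
Equations for k = 0 and k = 1 (AR order 1):
  gamma(0) = phi_1 gamma(1) + c_0
  gamma(1) = phi_1 gamma(0) + c_1
Substituting the second into the first: gamma(0) (1 - phi_1^2) = c_0 + phi_1 c_1, so
  gamma(0) = (c_0 + phi_1 c_1) / (1 - phi_1^2) = (4.050184 + (0.195)(0.204)) / (1 - (0.195)^2) = 4.089964 / 0.961975 = 4.251632.
Therefore gamma(0) = 4.2516 (to 4 decimal places).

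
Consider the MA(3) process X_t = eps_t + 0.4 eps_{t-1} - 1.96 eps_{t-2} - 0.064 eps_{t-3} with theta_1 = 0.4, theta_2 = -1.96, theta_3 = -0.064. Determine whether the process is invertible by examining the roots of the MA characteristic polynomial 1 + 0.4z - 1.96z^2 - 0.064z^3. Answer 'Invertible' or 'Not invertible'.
\text{Not invertible}

The MA(q) characteristic polynomial is P(z) = 1 + 0.4z - 1.96z^2 - 0.064z^3.
Invertibility requires all roots to lie outside the unit circle, i.e. |z| > 1 for every root.
Degree 3: look for a simple real root z0 first, then factor out (1 - z/z0) and solve the remaining quadratic.
Testing z0 = -0.625: P(-0.625) = 1 + (0.4)(-0.625) + (-1.96)(-0.625)^2 + (-0.064)(-0.625)^3
  = 1 + (-0.25) + (-0.765625) + (0.015625) = 0.  So z_0 = -0.625 is a root, |z_0| = 0.625.
Divide out the factor (1 + 1.6 z) = (1 - z/z0) (since 1/z0 = -1.6):
  P(z) = (1 + 1.6 z)(1 + (-1.2) z + (-0.04) z^2)
  [check: z-coef -1.2 - (-1.6) = 0.4; z^2-coef -0.04 - (-1.6)(-1.2) = -1.96; z^3-coef -(-1.6)(-0.04) = -0.064.]
Remaining roots from the quadratic factor 1 + (-1.2) z + (-0.04) z^2:
  Set 1 + (-1.2) z + (-0.04) z^2 = 0, i.e. a z^2 + b z + c = 0 with a = -0.04, b = -1.2, c = 1.
  Discriminant D = b^2 - 4ac = (-1.2)^2 - 4*(-0.04)*1 = 1.44 - (-0.16) = 1.6.
  D >= 0, so the roots are real: z = (-b +/- sqrt(D)) / (2a) = (1.2 +/- 1.264911) / (-0.08).
    z_1 = (1.2 + 1.264911) / (-0.08) = -30.8114,   |z_1| = 30.8114.
    z_2 = (1.2 - 1.264911) / (-0.08) = 0.8114,   |z_2| = 0.8114.
Moduli of all roots: 0.6250, 30.8114, 0.8114.
All moduli strictly greater than 1? No.
Verdict: Not invertible.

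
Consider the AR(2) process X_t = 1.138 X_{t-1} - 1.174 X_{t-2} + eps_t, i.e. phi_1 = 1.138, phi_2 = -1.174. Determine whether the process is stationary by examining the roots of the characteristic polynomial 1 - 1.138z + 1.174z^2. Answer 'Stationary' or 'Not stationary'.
\text{Not stationary}

The AR(p) characteristic polynomial is P(z) = 1 - 1.138z + 1.174z^2.
Stationarity requires all roots to lie outside the unit circle, i.e. |z| > 1 for every root.
Set 1 + (-1.138) z + (1.174) z^2 = 0, i.e. a z^2 + b z + c = 0 with a = 1.174, b = -1.138, c = 1.
Discriminant D = b^2 - 4ac = (-1.138)^2 - 4*(1.174)*1 = 1.295044 - (4.696) = -3.400956.
D < 0, so the roots are the complex-conjugate pair z = (-b +/- i sqrt(-D)) / (2a) = 0.4847 +/- 0.7854i.
For a conjugate pair |z|^2 = z * conj(z) = (product of roots) = c/a = 1/(1.174) = 0.851789, so |z| = sqrt(0.851789) = 0.9229 for both roots.
Moduli of all roots: 0.9229, 0.9229.
All moduli strictly greater than 1? No.
Verdict: Not stationary.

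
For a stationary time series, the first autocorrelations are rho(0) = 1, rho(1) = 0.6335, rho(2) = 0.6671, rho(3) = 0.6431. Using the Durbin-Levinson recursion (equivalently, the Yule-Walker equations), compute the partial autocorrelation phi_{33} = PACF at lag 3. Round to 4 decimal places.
\phi_{33} = 0.2639

The PACF at lag k is phi_{kk}, the last component of the solution
to the Yule-Walker system G_k phi = r_k where
  (G_k)_{ij} = rho(|i - j|), (r_k)_i = rho(i), i,j = 1..k.
Equivalently, Durbin-Levinson gives phi_{kk} iteratively:
  phi_{11} = rho(1)
  phi_{kk} = [rho(k) - sum_{j=1..k-1} phi_{k-1,j} rho(k-j)]
            / [1 - sum_{j=1..k-1} phi_{k-1,j} rho(j)],
  phi_{k,j} = phi_{k-1,j} - phi_{kk} phi_{k-1,k-j},  j = 1..k-1.
Step k = 1:
  phi_11 = rho(1) = 0.6335.
Step k = 2:
  phi_22 = [rho(2) - phi_11 rho(1)] / [1 - phi_11 rho(1)] = [0.6671 - (0.6335)(0.6335)] / [1 - (0.6335)(0.6335)]
         = 0.26577775 / 0.59867775 = 0.443941.
  Update: phi_21 = phi_11 - phi_22 phi_11 = 0.6335 - (0.443941)(0.6335) = 0.352263.
Step k = 3:
  phi_33 = [rho(3) - phi_21 rho(2) - phi_22 rho(1)] / [1 - phi_21 rho(1) - phi_22 rho(2)]
    numerator   = 0.6431 - (0.352263)(0.6671) - (0.443941)(0.6335) = 0.12686842
    denominator = 1 - (0.352263)(0.6335) - (0.443941)(0.6671) = 0.48068804
  phi_33 = 0.12686842 / 0.48068804 = 0.2639.
Therefore phi_{33} = 0.2639.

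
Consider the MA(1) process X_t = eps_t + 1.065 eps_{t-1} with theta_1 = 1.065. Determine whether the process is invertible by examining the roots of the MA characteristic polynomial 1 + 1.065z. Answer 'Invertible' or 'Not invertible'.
\text{Not invertible}

The MA(q) characteristic polynomial is P(z) = 1 + 1.065z.
Invertibility requires all roots to lie outside the unit circle, i.e. |z| > 1 for every root.
This is linear in z: 1 + (1.065) z = 0  =>  z = -1/(1.065) = -0.938967,  |z| = 0.938967.
Moduli of all roots: 0.9390.
All moduli strictly greater than 1? No.
Verdict: Not invertible.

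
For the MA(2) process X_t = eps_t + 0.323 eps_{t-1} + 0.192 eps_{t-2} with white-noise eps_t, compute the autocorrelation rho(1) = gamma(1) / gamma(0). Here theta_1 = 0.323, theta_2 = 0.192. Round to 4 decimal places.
\rho(1) = 0.3374

For an MA(q) process with theta_0 = 1, the autocovariance is
  gamma(k) = sigma^2 * sum_{i=0..q-k} theta_i * theta_{i+k},
and rho(k) = gamma(k) / gamma(0). Sigma^2 cancels.
  numerator   = (1)*(0.323) + (0.323)*(0.192) = 0.385016.
  denominator = (1)^2 + (0.323)^2 + (0.192)^2 = 1.141193.
  rho(1) = 0.385016 / 1.141193 = 0.3374.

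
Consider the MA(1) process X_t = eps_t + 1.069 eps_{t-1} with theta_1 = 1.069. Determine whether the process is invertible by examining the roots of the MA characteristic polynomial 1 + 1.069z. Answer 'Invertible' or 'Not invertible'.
\text{Not invertible}

The MA(q) characteristic polynomial is P(z) = 1 + 1.069z.
Invertibility requires all roots to lie outside the unit circle, i.e. |z| > 1 for every root.
This is linear in z: 1 + (1.069) z = 0  =>  z = -1/(1.069) = -0.935454,  |z| = 0.935454.
Moduli of all roots: 0.9355.
All moduli strictly greater than 1? No.
Verdict: Not invertible.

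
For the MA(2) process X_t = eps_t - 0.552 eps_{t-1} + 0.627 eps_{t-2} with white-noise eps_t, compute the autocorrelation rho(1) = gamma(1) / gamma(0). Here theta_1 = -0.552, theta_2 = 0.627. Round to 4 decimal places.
\rho(1) = -0.5290

For an MA(q) process with theta_0 = 1, the autocovariance is
  gamma(k) = sigma^2 * sum_{i=0..q-k} theta_i * theta_{i+k},
and rho(k) = gamma(k) / gamma(0). Sigma^2 cancels.
  numerator   = (1)*(-0.552) + (-0.552)*(0.627) = -0.898104.
  denominator = (1)^2 + (-0.552)^2 + (0.627)^2 = 1.697833.
  rho(1) = -0.898104 / 1.697833 = -0.5290.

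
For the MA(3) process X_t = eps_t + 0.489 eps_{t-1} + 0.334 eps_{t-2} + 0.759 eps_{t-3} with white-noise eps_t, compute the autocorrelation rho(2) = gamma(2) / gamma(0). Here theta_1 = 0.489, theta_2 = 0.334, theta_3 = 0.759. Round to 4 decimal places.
\rho(2) = 0.3660

For an MA(q) process with theta_0 = 1, the autocovariance is
  gamma(k) = sigma^2 * sum_{i=0..q-k} theta_i * theta_{i+k},
and rho(k) = gamma(k) / gamma(0). Sigma^2 cancels.
  numerator   = (1)*(0.334) + (0.489)*(0.759) = 0.705151.
  denominator = (1)^2 + (0.489)^2 + (0.334)^2 + (0.759)^2 = 1.926758.
  rho(2) = 0.705151 / 1.926758 = 0.3660.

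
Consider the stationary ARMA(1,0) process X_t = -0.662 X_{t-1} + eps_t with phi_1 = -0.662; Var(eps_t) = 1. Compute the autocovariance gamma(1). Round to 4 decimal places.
\gamma(1) = -1.1784

Multiply the model equation by X_{t-k} and take expectations. With theta_0 = psi_0 = 1 and psi_j the MA(infinity) weights, this gives
  gamma(k) - sum_i phi_i gamma(k-i) = c_k,
  c_k = sigma^2 * sum_{j=k..q} theta_j psi_{j-k}   (c_k = 0 for k > q),
using gamma(-m) = gamma(m).
Pure AR (q = 0): c_0 = sigma^2 = 1, c_k = 0 for k >= 1.
Equations for k = 0 and k = 1 (AR order 1):
  gamma(0) = phi_1 gamma(1) + c_0
  gamma(1) = phi_1 gamma(0) + c_1
Substituting the second into the first: gamma(0) (1 - phi_1^2) = c_0 + phi_1 c_1, so
  gamma(0) = c_0 / (1 - phi_1^2) = 1 / (1 - (-0.662)^2) = 1 / 0.561756 = 1.780132.
  gamma(1) = phi_1 gamma(0) = (-0.662)(1.780132) = -1.178448.
Therefore gamma(1) = -1.1784 (to 4 decimal places).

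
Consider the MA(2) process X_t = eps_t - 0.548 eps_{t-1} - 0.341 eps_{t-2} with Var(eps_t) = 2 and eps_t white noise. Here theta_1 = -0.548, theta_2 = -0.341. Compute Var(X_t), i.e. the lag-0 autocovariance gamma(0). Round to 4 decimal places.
\gamma(0) = 2.8332

For an MA(q) process X_t = eps_t + sum_i theta_i eps_{t-i} with
Var(eps_t) = sigma^2, the variance is
  gamma(0) = sigma^2 * (1 + sum_i theta_i^2).
  sum_i theta_i^2 = (-0.548)^2 + (-0.341)^2 = 0.300304 + 0.116281 = 0.416585.
  gamma(0) = 2 * (1 + 0.416585) = 2 * 1.416585 = 2.83317, which rounds to 2.8332.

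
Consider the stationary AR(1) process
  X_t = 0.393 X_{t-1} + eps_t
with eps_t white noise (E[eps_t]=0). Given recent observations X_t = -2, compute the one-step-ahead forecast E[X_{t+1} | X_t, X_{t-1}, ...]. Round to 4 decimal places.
E[X_{t+1} \mid \mathcal F_t] = -0.7860

For an AR(p) model X_t = c + sum_i phi_i X_{t-i} + eps_t, the
one-step-ahead conditional mean is
  E[X_{t+1} | X_t, ...] = c + sum_i phi_i X_{t+1-i}.
Substitute known values:
  E[X_{t+1} | ...] = (0.393) * (-2)
                   = -0.7860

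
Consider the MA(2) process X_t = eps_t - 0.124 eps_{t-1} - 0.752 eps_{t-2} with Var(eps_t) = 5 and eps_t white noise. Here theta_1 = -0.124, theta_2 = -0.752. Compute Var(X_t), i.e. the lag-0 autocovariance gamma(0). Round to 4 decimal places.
\gamma(0) = 7.9044

For an MA(q) process X_t = eps_t + sum_i theta_i eps_{t-i} with
Var(eps_t) = sigma^2, the variance is
  gamma(0) = sigma^2 * (1 + sum_i theta_i^2).
  sum_i theta_i^2 = (-0.124)^2 + (-0.752)^2 = 0.015376 + 0.565504 = 0.58088.
  gamma(0) = 5 * (1 + 0.58088) = 5 * 1.58088 = 7.9044.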